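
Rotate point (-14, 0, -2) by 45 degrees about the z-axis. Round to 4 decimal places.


x' = -14*cos(45) - 0*sin(45) = -9.8995
y' = -14*sin(45) + 0*cos(45) = -9.8995
z' = -2

(-9.8995, -9.8995, -2)


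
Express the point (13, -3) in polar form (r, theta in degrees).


r = sqrt(13^2 + (-3)^2) = 13.3417
theta = atan2(-3, 13) = 347.0054 degrees

r = 13.3417, theta = 347.0054 degrees


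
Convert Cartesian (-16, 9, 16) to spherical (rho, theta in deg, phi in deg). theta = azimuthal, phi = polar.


rho = sqrt((-16)^2 + 9^2 + 16^2) = 24.3516
theta = atan2(9, -16) = 150.6422 deg
phi = acos(16/24.3516) = 48.9254 deg

rho = 24.3516, theta = 150.6422 deg, phi = 48.9254 deg


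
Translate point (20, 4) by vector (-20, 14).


Translation: (x+dx, y+dy) = (20+-20, 4+14) = (0, 18)

(0, 18)


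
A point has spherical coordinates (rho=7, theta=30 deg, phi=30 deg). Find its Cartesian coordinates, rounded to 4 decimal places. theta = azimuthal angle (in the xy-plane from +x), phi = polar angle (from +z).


x = 7 * sin(30) * cos(30) = 3.0311
y = 7 * sin(30) * sin(30) = 1.75
z = 7 * cos(30) = 6.0622

(3.0311, 1.75, 6.0622)


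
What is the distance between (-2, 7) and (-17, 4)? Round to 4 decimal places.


d = sqrt((-17--2)^2 + (4-7)^2) = 15.2971

15.2971


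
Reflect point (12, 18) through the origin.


Reflection through origin: (x, y) -> (-x, -y)
(12, 18) -> (-12, -18)

(-12, -18)


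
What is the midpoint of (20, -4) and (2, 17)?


Midpoint = ((20+2)/2, (-4+17)/2) = (11, 6.5)

(11, 6.5)


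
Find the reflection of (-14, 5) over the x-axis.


Reflection across x-axis: (x, y) -> (x, -y)
(-14, 5) -> (-14, -5)

(-14, -5)


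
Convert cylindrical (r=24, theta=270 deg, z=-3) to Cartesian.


x = 24 * cos(270) = 0
y = 24 * sin(270) = -24
z = -3

(0, -24, -3)


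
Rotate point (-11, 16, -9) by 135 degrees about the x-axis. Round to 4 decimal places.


x' = -11
y' = 16*cos(135) - -9*sin(135) = -4.9497
z' = 16*sin(135) + -9*cos(135) = 17.6777

(-11, -4.9497, 17.6777)


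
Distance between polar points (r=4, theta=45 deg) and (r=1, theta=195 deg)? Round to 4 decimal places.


d = sqrt(r1^2 + r2^2 - 2*r1*r2*cos(t2-t1))
d = sqrt(4^2 + 1^2 - 2*4*1*cos(195-45)) = 4.8916

4.8916


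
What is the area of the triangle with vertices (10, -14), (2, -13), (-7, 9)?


Area = |x1(y2-y3) + x2(y3-y1) + x3(y1-y2)| / 2
= |10*(-13-9) + 2*(9--14) + -7*(-14--13)| / 2
= 83.5

83.5


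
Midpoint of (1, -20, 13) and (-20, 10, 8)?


Midpoint = ((1+-20)/2, (-20+10)/2, (13+8)/2) = (-9.5, -5, 10.5)

(-9.5, -5, 10.5)


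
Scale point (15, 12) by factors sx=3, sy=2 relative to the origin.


Scaling: (x*sx, y*sy) = (15*3, 12*2) = (45, 24)

(45, 24)


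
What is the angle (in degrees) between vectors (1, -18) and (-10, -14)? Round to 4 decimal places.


dot = 1*-10 + -18*-14 = 242
|u| = 18.0278, |v| = 17.2047
cos(angle) = 0.7802
angle = 38.7175 degrees

38.7175 degrees


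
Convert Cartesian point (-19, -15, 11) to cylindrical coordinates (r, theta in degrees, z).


r = sqrt((-19)^2 + (-15)^2) = 24.2074
theta = atan2(-15, -19) = 218.2902 deg
z = 11

r = 24.2074, theta = 218.2902 deg, z = 11


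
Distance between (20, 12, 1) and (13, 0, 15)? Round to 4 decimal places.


d = sqrt((13-20)^2 + (0-12)^2 + (15-1)^2) = 19.7231

19.7231


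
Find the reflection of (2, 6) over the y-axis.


Reflection across y-axis: (x, y) -> (-x, y)
(2, 6) -> (-2, 6)

(-2, 6)


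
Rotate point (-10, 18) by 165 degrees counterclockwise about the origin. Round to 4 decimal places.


x' = -10*cos(165) - 18*sin(165) = 5.0005
y' = -10*sin(165) + 18*cos(165) = -19.9749

(5.0005, -19.9749)


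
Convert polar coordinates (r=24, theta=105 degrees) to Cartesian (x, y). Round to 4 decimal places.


x = 24 * cos(105) = -6.2117
y = 24 * sin(105) = 23.1822

(-6.2117, 23.1822)


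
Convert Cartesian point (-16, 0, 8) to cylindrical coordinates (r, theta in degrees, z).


r = sqrt((-16)^2 + 0^2) = 16
theta = atan2(0, -16) = 180 deg
z = 8

r = 16, theta = 180 deg, z = 8


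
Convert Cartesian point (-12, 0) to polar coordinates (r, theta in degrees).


r = sqrt((-12)^2 + 0^2) = 12
theta = atan2(0, -12) = 180 degrees

r = 12, theta = 180 degrees


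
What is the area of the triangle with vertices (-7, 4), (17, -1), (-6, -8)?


Area = |x1(y2-y3) + x2(y3-y1) + x3(y1-y2)| / 2
= |-7*(-1--8) + 17*(-8-4) + -6*(4--1)| / 2
= 141.5

141.5


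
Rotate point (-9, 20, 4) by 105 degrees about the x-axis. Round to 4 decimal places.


x' = -9
y' = 20*cos(105) - 4*sin(105) = -9.0401
z' = 20*sin(105) + 4*cos(105) = 18.2832

(-9, -9.0401, 18.2832)


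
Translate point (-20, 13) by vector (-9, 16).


Translation: (x+dx, y+dy) = (-20+-9, 13+16) = (-29, 29)

(-29, 29)


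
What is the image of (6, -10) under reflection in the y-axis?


Reflection across y-axis: (x, y) -> (-x, y)
(6, -10) -> (-6, -10)

(-6, -10)


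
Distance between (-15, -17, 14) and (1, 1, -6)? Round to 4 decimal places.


d = sqrt((1--15)^2 + (1--17)^2 + (-6-14)^2) = 31.305

31.305


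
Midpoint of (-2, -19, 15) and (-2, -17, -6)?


Midpoint = ((-2+-2)/2, (-19+-17)/2, (15+-6)/2) = (-2, -18, 4.5)

(-2, -18, 4.5)


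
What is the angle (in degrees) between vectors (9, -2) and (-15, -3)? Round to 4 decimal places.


dot = 9*-15 + -2*-3 = -129
|u| = 9.2195, |v| = 15.2971
cos(angle) = -0.9147
angle = 156.1613 degrees

156.1613 degrees


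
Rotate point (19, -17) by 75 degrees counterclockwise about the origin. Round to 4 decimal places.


x' = 19*cos(75) - -17*sin(75) = 21.3383
y' = 19*sin(75) + -17*cos(75) = 13.9527

(21.3383, 13.9527)


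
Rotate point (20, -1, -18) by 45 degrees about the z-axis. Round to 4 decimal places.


x' = 20*cos(45) - -1*sin(45) = 14.8492
y' = 20*sin(45) + -1*cos(45) = 13.435
z' = -18

(14.8492, 13.435, -18)


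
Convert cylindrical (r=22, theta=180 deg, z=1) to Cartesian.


x = 22 * cos(180) = -22
y = 22 * sin(180) = 0
z = 1

(-22, 0, 1)


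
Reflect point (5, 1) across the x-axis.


Reflection across x-axis: (x, y) -> (x, -y)
(5, 1) -> (5, -1)

(5, -1)


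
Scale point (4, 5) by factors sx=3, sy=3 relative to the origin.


Scaling: (x*sx, y*sy) = (4*3, 5*3) = (12, 15)

(12, 15)


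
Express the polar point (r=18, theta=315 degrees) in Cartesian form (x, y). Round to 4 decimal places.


x = 18 * cos(315) = 12.7279
y = 18 * sin(315) = -12.7279

(12.7279, -12.7279)


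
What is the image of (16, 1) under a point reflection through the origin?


Reflection through origin: (x, y) -> (-x, -y)
(16, 1) -> (-16, -1)

(-16, -1)


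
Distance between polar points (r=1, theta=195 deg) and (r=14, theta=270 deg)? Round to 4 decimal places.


d = sqrt(r1^2 + r2^2 - 2*r1*r2*cos(t2-t1))
d = sqrt(1^2 + 14^2 - 2*1*14*cos(270-195)) = 13.7751

13.7751


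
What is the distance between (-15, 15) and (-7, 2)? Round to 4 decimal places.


d = sqrt((-7--15)^2 + (2-15)^2) = 15.2643

15.2643


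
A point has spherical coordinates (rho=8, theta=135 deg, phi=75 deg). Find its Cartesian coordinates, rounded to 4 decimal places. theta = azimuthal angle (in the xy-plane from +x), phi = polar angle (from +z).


x = 8 * sin(75) * cos(135) = -5.4641
y = 8 * sin(75) * sin(135) = 5.4641
z = 8 * cos(75) = 2.0706

(-5.4641, 5.4641, 2.0706)


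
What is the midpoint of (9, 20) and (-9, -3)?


Midpoint = ((9+-9)/2, (20+-3)/2) = (0, 8.5)

(0, 8.5)


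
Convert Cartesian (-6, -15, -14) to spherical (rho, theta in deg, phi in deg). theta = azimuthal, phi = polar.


rho = sqrt((-6)^2 + (-15)^2 + (-14)^2) = 21.3776
theta = atan2(-15, -6) = 248.1986 deg
phi = acos(-14/21.3776) = 130.9115 deg

rho = 21.3776, theta = 248.1986 deg, phi = 130.9115 deg


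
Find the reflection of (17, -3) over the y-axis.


Reflection across y-axis: (x, y) -> (-x, y)
(17, -3) -> (-17, -3)

(-17, -3)


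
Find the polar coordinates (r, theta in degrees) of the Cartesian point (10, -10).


r = sqrt(10^2 + (-10)^2) = 14.1421
theta = atan2(-10, 10) = 315 degrees

r = 14.1421, theta = 315 degrees


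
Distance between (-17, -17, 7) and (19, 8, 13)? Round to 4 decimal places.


d = sqrt((19--17)^2 + (8--17)^2 + (13-7)^2) = 44.238

44.238


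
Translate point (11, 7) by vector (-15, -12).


Translation: (x+dx, y+dy) = (11+-15, 7+-12) = (-4, -5)

(-4, -5)


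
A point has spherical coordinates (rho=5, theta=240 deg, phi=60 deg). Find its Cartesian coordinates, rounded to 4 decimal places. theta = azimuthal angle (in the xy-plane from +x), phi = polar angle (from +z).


x = 5 * sin(60) * cos(240) = -2.1651
y = 5 * sin(60) * sin(240) = -3.75
z = 5 * cos(60) = 2.5

(-2.1651, -3.75, 2.5)


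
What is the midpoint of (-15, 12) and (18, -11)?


Midpoint = ((-15+18)/2, (12+-11)/2) = (1.5, 0.5)

(1.5, 0.5)


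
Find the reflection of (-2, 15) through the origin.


Reflection through origin: (x, y) -> (-x, -y)
(-2, 15) -> (2, -15)

(2, -15)


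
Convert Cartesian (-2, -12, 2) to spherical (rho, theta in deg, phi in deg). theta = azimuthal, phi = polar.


rho = sqrt((-2)^2 + (-12)^2 + 2^2) = 12.3288
theta = atan2(-12, -2) = 260.5377 deg
phi = acos(2/12.3288) = 80.6641 deg

rho = 12.3288, theta = 260.5377 deg, phi = 80.6641 deg


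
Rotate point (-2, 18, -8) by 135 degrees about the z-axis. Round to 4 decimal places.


x' = -2*cos(135) - 18*sin(135) = -11.3137
y' = -2*sin(135) + 18*cos(135) = -14.1421
z' = -8

(-11.3137, -14.1421, -8)


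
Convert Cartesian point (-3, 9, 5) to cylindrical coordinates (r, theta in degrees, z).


r = sqrt((-3)^2 + 9^2) = 9.4868
theta = atan2(9, -3) = 108.4349 deg
z = 5

r = 9.4868, theta = 108.4349 deg, z = 5


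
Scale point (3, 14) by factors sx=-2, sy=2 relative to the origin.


Scaling: (x*sx, y*sy) = (3*-2, 14*2) = (-6, 28)

(-6, 28)


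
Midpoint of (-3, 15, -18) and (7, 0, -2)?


Midpoint = ((-3+7)/2, (15+0)/2, (-18+-2)/2) = (2, 7.5, -10)

(2, 7.5, -10)


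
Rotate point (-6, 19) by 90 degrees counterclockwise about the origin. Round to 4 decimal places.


x' = -6*cos(90) - 19*sin(90) = -19
y' = -6*sin(90) + 19*cos(90) = -6

(-19, -6)


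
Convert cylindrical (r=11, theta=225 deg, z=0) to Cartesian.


x = 11 * cos(225) = -7.7782
y = 11 * sin(225) = -7.7782
z = 0

(-7.7782, -7.7782, 0)


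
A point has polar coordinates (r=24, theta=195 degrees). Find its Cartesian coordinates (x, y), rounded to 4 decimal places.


x = 24 * cos(195) = -23.1822
y = 24 * sin(195) = -6.2117

(-23.1822, -6.2117)


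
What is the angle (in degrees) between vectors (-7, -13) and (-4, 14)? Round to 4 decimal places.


dot = -7*-4 + -13*14 = -154
|u| = 14.7648, |v| = 14.5602
cos(angle) = -0.7163
angle = 135.7538 degrees

135.7538 degrees


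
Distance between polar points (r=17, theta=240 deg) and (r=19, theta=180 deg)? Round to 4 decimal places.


d = sqrt(r1^2 + r2^2 - 2*r1*r2*cos(t2-t1))
d = sqrt(17^2 + 19^2 - 2*17*19*cos(180-240)) = 18.0831

18.0831


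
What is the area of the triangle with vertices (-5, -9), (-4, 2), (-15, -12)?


Area = |x1(y2-y3) + x2(y3-y1) + x3(y1-y2)| / 2
= |-5*(2--12) + -4*(-12--9) + -15*(-9-2)| / 2
= 53.5

53.5


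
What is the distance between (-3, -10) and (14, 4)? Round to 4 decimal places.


d = sqrt((14--3)^2 + (4--10)^2) = 22.0227

22.0227


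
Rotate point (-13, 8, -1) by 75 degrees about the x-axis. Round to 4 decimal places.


x' = -13
y' = 8*cos(75) - -1*sin(75) = 3.0365
z' = 8*sin(75) + -1*cos(75) = 7.4686

(-13, 3.0365, 7.4686)


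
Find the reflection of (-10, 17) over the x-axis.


Reflection across x-axis: (x, y) -> (x, -y)
(-10, 17) -> (-10, -17)

(-10, -17)


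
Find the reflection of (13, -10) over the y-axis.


Reflection across y-axis: (x, y) -> (-x, y)
(13, -10) -> (-13, -10)

(-13, -10)


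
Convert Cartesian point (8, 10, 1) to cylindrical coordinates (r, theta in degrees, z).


r = sqrt(8^2 + 10^2) = 12.8062
theta = atan2(10, 8) = 51.3402 deg
z = 1

r = 12.8062, theta = 51.3402 deg, z = 1


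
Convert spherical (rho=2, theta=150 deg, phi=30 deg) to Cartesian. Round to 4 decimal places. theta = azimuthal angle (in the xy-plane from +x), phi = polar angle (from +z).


x = 2 * sin(30) * cos(150) = -0.866
y = 2 * sin(30) * sin(150) = 0.5
z = 2 * cos(30) = 1.7321

(-0.866, 0.5, 1.7321)


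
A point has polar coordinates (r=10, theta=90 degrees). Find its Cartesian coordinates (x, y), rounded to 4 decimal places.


x = 10 * cos(90) = 0
y = 10 * sin(90) = 10

(0, 10)


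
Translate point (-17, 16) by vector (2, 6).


Translation: (x+dx, y+dy) = (-17+2, 16+6) = (-15, 22)

(-15, 22)


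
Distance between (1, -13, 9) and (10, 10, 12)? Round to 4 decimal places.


d = sqrt((10-1)^2 + (10--13)^2 + (12-9)^2) = 24.8797

24.8797


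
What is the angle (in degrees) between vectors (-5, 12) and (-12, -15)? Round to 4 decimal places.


dot = -5*-12 + 12*-15 = -120
|u| = 13, |v| = 19.2094
cos(angle) = -0.4805
angle = 118.7203 degrees

118.7203 degrees


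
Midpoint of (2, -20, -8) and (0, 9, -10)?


Midpoint = ((2+0)/2, (-20+9)/2, (-8+-10)/2) = (1, -5.5, -9)

(1, -5.5, -9)


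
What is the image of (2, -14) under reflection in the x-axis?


Reflection across x-axis: (x, y) -> (x, -y)
(2, -14) -> (2, 14)

(2, 14)


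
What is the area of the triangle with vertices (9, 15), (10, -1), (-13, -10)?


Area = |x1(y2-y3) + x2(y3-y1) + x3(y1-y2)| / 2
= |9*(-1--10) + 10*(-10-15) + -13*(15--1)| / 2
= 188.5

188.5


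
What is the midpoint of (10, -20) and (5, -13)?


Midpoint = ((10+5)/2, (-20+-13)/2) = (7.5, -16.5)

(7.5, -16.5)


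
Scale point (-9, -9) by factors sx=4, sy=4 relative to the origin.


Scaling: (x*sx, y*sy) = (-9*4, -9*4) = (-36, -36)

(-36, -36)


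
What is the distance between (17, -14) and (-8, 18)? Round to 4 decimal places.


d = sqrt((-8-17)^2 + (18--14)^2) = 40.6079

40.6079


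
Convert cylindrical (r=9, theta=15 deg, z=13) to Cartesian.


x = 9 * cos(15) = 8.6933
y = 9 * sin(15) = 2.3294
z = 13

(8.6933, 2.3294, 13)


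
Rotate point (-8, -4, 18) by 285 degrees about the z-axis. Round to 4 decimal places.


x' = -8*cos(285) - -4*sin(285) = -5.9343
y' = -8*sin(285) + -4*cos(285) = 6.6921
z' = 18

(-5.9343, 6.6921, 18)


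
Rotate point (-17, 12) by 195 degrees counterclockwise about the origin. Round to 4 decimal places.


x' = -17*cos(195) - 12*sin(195) = 19.5266
y' = -17*sin(195) + 12*cos(195) = -7.1912

(19.5266, -7.1912)


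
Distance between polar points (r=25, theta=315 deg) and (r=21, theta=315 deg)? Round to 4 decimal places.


d = sqrt(r1^2 + r2^2 - 2*r1*r2*cos(t2-t1))
d = sqrt(25^2 + 21^2 - 2*25*21*cos(315-315)) = 4

4


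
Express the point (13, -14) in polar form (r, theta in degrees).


r = sqrt(13^2 + (-14)^2) = 19.105
theta = atan2(-14, 13) = 312.8789 degrees

r = 19.105, theta = 312.8789 degrees


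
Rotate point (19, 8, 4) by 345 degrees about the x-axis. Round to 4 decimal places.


x' = 19
y' = 8*cos(345) - 4*sin(345) = 8.7627
z' = 8*sin(345) + 4*cos(345) = 1.7932

(19, 8.7627, 1.7932)


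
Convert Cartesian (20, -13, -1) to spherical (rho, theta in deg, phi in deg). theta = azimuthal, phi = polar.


rho = sqrt(20^2 + (-13)^2 + (-1)^2) = 23.8747
theta = atan2(-13, 20) = 326.9761 deg
phi = acos(-1/23.8747) = 92.4006 deg

rho = 23.8747, theta = 326.9761 deg, phi = 92.4006 deg


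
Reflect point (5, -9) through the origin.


Reflection through origin: (x, y) -> (-x, -y)
(5, -9) -> (-5, 9)

(-5, 9)


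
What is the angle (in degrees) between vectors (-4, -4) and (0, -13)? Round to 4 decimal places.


dot = -4*0 + -4*-13 = 52
|u| = 5.6569, |v| = 13
cos(angle) = 0.7071
angle = 45 degrees

45 degrees


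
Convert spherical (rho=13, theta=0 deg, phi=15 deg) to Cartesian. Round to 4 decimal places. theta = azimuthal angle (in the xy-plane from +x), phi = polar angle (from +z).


x = 13 * sin(15) * cos(0) = 3.3646
y = 13 * sin(15) * sin(0) = 0
z = 13 * cos(15) = 12.557

(3.3646, 0, 12.557)


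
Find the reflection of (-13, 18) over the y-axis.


Reflection across y-axis: (x, y) -> (-x, y)
(-13, 18) -> (13, 18)

(13, 18)


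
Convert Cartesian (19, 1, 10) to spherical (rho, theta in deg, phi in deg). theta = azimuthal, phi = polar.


rho = sqrt(19^2 + 1^2 + 10^2) = 21.4942
theta = atan2(1, 19) = 3.0128 deg
phi = acos(10/21.4942) = 62.2741 deg

rho = 21.4942, theta = 3.0128 deg, phi = 62.2741 deg


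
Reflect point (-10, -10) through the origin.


Reflection through origin: (x, y) -> (-x, -y)
(-10, -10) -> (10, 10)

(10, 10)


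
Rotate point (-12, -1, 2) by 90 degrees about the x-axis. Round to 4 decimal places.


x' = -12
y' = -1*cos(90) - 2*sin(90) = -2
z' = -1*sin(90) + 2*cos(90) = -1

(-12, -2, -1)


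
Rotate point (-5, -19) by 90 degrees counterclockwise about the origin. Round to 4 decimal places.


x' = -5*cos(90) - -19*sin(90) = 19
y' = -5*sin(90) + -19*cos(90) = -5

(19, -5)


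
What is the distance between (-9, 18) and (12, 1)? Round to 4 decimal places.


d = sqrt((12--9)^2 + (1-18)^2) = 27.0185

27.0185


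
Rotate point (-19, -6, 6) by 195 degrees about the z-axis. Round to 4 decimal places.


x' = -19*cos(195) - -6*sin(195) = 16.7997
y' = -19*sin(195) + -6*cos(195) = 10.7131
z' = 6

(16.7997, 10.7131, 6)


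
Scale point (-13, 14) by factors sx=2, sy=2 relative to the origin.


Scaling: (x*sx, y*sy) = (-13*2, 14*2) = (-26, 28)

(-26, 28)


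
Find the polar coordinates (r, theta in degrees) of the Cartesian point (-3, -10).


r = sqrt((-3)^2 + (-10)^2) = 10.4403
theta = atan2(-10, -3) = 253.3008 degrees

r = 10.4403, theta = 253.3008 degrees


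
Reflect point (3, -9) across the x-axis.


Reflection across x-axis: (x, y) -> (x, -y)
(3, -9) -> (3, 9)

(3, 9)


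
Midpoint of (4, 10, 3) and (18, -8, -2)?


Midpoint = ((4+18)/2, (10+-8)/2, (3+-2)/2) = (11, 1, 0.5)

(11, 1, 0.5)


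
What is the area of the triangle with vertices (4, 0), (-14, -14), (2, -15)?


Area = |x1(y2-y3) + x2(y3-y1) + x3(y1-y2)| / 2
= |4*(-14--15) + -14*(-15-0) + 2*(0--14)| / 2
= 121

121


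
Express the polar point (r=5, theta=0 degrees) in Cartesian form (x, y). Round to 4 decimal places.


x = 5 * cos(0) = 5
y = 5 * sin(0) = 0

(5, 0)


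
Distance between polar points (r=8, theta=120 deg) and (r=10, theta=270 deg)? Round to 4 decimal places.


d = sqrt(r1^2 + r2^2 - 2*r1*r2*cos(t2-t1))
d = sqrt(8^2 + 10^2 - 2*8*10*cos(270-120)) = 17.3944

17.3944


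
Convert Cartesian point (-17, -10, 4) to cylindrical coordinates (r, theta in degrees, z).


r = sqrt((-17)^2 + (-10)^2) = 19.7231
theta = atan2(-10, -17) = 210.4655 deg
z = 4

r = 19.7231, theta = 210.4655 deg, z = 4


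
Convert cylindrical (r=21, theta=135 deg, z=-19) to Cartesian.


x = 21 * cos(135) = -14.8492
y = 21 * sin(135) = 14.8492
z = -19

(-14.8492, 14.8492, -19)


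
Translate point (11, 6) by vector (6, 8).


Translation: (x+dx, y+dy) = (11+6, 6+8) = (17, 14)

(17, 14)


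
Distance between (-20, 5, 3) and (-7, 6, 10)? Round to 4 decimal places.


d = sqrt((-7--20)^2 + (6-5)^2 + (10-3)^2) = 14.7986

14.7986


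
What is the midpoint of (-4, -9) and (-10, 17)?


Midpoint = ((-4+-10)/2, (-9+17)/2) = (-7, 4)

(-7, 4)


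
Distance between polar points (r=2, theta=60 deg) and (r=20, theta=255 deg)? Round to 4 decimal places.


d = sqrt(r1^2 + r2^2 - 2*r1*r2*cos(t2-t1))
d = sqrt(2^2 + 20^2 - 2*2*20*cos(255-60)) = 21.938

21.938


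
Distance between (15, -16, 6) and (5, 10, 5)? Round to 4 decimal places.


d = sqrt((5-15)^2 + (10--16)^2 + (5-6)^2) = 27.8747

27.8747


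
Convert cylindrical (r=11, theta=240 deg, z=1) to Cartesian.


x = 11 * cos(240) = -5.5
y = 11 * sin(240) = -9.5263
z = 1

(-5.5, -9.5263, 1)


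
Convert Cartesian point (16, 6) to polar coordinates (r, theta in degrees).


r = sqrt(16^2 + 6^2) = 17.088
theta = atan2(6, 16) = 20.556 degrees

r = 17.088, theta = 20.556 degrees


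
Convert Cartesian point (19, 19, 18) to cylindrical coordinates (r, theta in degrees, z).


r = sqrt(19^2 + 19^2) = 26.8701
theta = atan2(19, 19) = 45 deg
z = 18

r = 26.8701, theta = 45 deg, z = 18


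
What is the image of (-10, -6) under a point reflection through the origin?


Reflection through origin: (x, y) -> (-x, -y)
(-10, -6) -> (10, 6)

(10, 6)


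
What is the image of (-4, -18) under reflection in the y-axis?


Reflection across y-axis: (x, y) -> (-x, y)
(-4, -18) -> (4, -18)

(4, -18)


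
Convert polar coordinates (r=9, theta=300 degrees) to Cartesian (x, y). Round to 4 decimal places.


x = 9 * cos(300) = 4.5
y = 9 * sin(300) = -7.7942

(4.5, -7.7942)


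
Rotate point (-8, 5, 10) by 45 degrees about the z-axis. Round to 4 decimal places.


x' = -8*cos(45) - 5*sin(45) = -9.1924
y' = -8*sin(45) + 5*cos(45) = -2.1213
z' = 10

(-9.1924, -2.1213, 10)


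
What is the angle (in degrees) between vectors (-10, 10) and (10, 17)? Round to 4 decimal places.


dot = -10*10 + 10*17 = 70
|u| = 14.1421, |v| = 19.7231
cos(angle) = 0.251
angle = 75.4655 degrees

75.4655 degrees


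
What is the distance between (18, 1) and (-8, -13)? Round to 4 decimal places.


d = sqrt((-8-18)^2 + (-13-1)^2) = 29.5296

29.5296


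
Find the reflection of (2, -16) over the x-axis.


Reflection across x-axis: (x, y) -> (x, -y)
(2, -16) -> (2, 16)

(2, 16)


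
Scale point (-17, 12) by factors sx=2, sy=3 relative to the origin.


Scaling: (x*sx, y*sy) = (-17*2, 12*3) = (-34, 36)

(-34, 36)


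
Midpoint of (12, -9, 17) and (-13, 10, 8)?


Midpoint = ((12+-13)/2, (-9+10)/2, (17+8)/2) = (-0.5, 0.5, 12.5)

(-0.5, 0.5, 12.5)


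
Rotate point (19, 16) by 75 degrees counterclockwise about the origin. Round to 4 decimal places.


x' = 19*cos(75) - 16*sin(75) = -10.5373
y' = 19*sin(75) + 16*cos(75) = 22.4937

(-10.5373, 22.4937)


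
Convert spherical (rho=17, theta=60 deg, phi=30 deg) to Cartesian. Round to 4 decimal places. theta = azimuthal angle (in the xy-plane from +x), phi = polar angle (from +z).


x = 17 * sin(30) * cos(60) = 4.25
y = 17 * sin(30) * sin(60) = 7.3612
z = 17 * cos(30) = 14.7224

(4.25, 7.3612, 14.7224)


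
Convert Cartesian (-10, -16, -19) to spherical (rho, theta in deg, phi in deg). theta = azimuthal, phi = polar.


rho = sqrt((-10)^2 + (-16)^2 + (-19)^2) = 26.7769
theta = atan2(-16, -10) = 237.9946 deg
phi = acos(-19/26.7769) = 135.1998 deg

rho = 26.7769, theta = 237.9946 deg, phi = 135.1998 deg


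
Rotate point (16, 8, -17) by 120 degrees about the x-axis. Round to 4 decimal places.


x' = 16
y' = 8*cos(120) - -17*sin(120) = 10.7224
z' = 8*sin(120) + -17*cos(120) = 15.4282

(16, 10.7224, 15.4282)


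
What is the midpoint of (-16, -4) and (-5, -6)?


Midpoint = ((-16+-5)/2, (-4+-6)/2) = (-10.5, -5)

(-10.5, -5)


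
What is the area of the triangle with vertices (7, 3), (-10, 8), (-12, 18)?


Area = |x1(y2-y3) + x2(y3-y1) + x3(y1-y2)| / 2
= |7*(8-18) + -10*(18-3) + -12*(3-8)| / 2
= 80

80


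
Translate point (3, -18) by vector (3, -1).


Translation: (x+dx, y+dy) = (3+3, -18+-1) = (6, -19)

(6, -19)


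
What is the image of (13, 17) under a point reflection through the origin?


Reflection through origin: (x, y) -> (-x, -y)
(13, 17) -> (-13, -17)

(-13, -17)


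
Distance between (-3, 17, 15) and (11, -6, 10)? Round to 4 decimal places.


d = sqrt((11--3)^2 + (-6-17)^2 + (10-15)^2) = 27.3861

27.3861


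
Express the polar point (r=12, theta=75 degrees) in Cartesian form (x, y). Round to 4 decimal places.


x = 12 * cos(75) = 3.1058
y = 12 * sin(75) = 11.5911

(3.1058, 11.5911)


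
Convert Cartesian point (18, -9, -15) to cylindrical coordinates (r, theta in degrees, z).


r = sqrt(18^2 + (-9)^2) = 20.1246
theta = atan2(-9, 18) = 333.4349 deg
z = -15

r = 20.1246, theta = 333.4349 deg, z = -15


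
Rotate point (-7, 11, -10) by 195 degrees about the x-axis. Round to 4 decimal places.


x' = -7
y' = 11*cos(195) - -10*sin(195) = -13.2134
z' = 11*sin(195) + -10*cos(195) = 6.8122

(-7, -13.2134, 6.8122)


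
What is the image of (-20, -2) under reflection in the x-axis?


Reflection across x-axis: (x, y) -> (x, -y)
(-20, -2) -> (-20, 2)

(-20, 2)


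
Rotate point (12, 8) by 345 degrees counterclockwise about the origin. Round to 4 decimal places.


x' = 12*cos(345) - 8*sin(345) = 13.6617
y' = 12*sin(345) + 8*cos(345) = 4.6216

(13.6617, 4.6216)


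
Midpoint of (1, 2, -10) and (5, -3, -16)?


Midpoint = ((1+5)/2, (2+-3)/2, (-10+-16)/2) = (3, -0.5, -13)

(3, -0.5, -13)


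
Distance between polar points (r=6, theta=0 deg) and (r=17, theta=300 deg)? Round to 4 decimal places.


d = sqrt(r1^2 + r2^2 - 2*r1*r2*cos(t2-t1))
d = sqrt(6^2 + 17^2 - 2*6*17*cos(300-0)) = 14.9332

14.9332


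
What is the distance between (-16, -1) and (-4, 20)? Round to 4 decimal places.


d = sqrt((-4--16)^2 + (20--1)^2) = 24.1868

24.1868


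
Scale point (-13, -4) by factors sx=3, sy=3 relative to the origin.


Scaling: (x*sx, y*sy) = (-13*3, -4*3) = (-39, -12)

(-39, -12)


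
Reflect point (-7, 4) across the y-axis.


Reflection across y-axis: (x, y) -> (-x, y)
(-7, 4) -> (7, 4)

(7, 4)


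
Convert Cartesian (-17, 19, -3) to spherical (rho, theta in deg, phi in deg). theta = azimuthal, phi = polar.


rho = sqrt((-17)^2 + 19^2 + (-3)^2) = 25.671
theta = atan2(19, -17) = 131.8202 deg
phi = acos(-3/25.671) = 96.7111 deg

rho = 25.671, theta = 131.8202 deg, phi = 96.7111 deg


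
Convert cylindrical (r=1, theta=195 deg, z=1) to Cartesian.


x = 1 * cos(195) = -0.9659
y = 1 * sin(195) = -0.2588
z = 1

(-0.9659, -0.2588, 1)


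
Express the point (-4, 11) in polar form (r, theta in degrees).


r = sqrt((-4)^2 + 11^2) = 11.7047
theta = atan2(11, -4) = 109.9831 degrees

r = 11.7047, theta = 109.9831 degrees


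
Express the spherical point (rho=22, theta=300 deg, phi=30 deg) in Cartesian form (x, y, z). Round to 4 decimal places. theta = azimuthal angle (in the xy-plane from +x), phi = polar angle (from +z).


x = 22 * sin(30) * cos(300) = 5.5
y = 22 * sin(30) * sin(300) = -9.5263
z = 22 * cos(30) = 19.0526

(5.5, -9.5263, 19.0526)


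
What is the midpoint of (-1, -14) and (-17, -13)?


Midpoint = ((-1+-17)/2, (-14+-13)/2) = (-9, -13.5)

(-9, -13.5)


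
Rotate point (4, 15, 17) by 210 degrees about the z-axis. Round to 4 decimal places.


x' = 4*cos(210) - 15*sin(210) = 4.0359
y' = 4*sin(210) + 15*cos(210) = -14.9904
z' = 17

(4.0359, -14.9904, 17)


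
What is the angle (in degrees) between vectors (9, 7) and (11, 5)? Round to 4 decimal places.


dot = 9*11 + 7*5 = 134
|u| = 11.4018, |v| = 12.083
cos(angle) = 0.9727
angle = 13.431 degrees

13.431 degrees


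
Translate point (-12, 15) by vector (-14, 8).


Translation: (x+dx, y+dy) = (-12+-14, 15+8) = (-26, 23)

(-26, 23)


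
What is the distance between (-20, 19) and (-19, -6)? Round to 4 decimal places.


d = sqrt((-19--20)^2 + (-6-19)^2) = 25.02

25.02


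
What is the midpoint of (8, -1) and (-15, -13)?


Midpoint = ((8+-15)/2, (-1+-13)/2) = (-3.5, -7)

(-3.5, -7)


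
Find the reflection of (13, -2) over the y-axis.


Reflection across y-axis: (x, y) -> (-x, y)
(13, -2) -> (-13, -2)

(-13, -2)


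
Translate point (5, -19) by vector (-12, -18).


Translation: (x+dx, y+dy) = (5+-12, -19+-18) = (-7, -37)

(-7, -37)


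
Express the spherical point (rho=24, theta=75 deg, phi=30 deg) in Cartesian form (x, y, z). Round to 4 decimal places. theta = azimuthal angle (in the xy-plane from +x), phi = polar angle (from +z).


x = 24 * sin(30) * cos(75) = 3.1058
y = 24 * sin(30) * sin(75) = 11.5911
z = 24 * cos(30) = 20.7846

(3.1058, 11.5911, 20.7846)


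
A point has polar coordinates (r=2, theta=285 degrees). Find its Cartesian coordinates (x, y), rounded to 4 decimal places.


x = 2 * cos(285) = 0.5176
y = 2 * sin(285) = -1.9319

(0.5176, -1.9319)


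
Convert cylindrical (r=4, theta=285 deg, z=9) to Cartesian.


x = 4 * cos(285) = 1.0353
y = 4 * sin(285) = -3.8637
z = 9

(1.0353, -3.8637, 9)


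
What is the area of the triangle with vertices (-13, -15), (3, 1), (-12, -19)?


Area = |x1(y2-y3) + x2(y3-y1) + x3(y1-y2)| / 2
= |-13*(1--19) + 3*(-19--15) + -12*(-15-1)| / 2
= 40

40


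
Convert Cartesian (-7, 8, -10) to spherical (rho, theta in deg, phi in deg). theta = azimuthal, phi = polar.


rho = sqrt((-7)^2 + 8^2 + (-10)^2) = 14.5945
theta = atan2(8, -7) = 131.1859 deg
phi = acos(-10/14.5945) = 133.2504 deg

rho = 14.5945, theta = 131.1859 deg, phi = 133.2504 deg


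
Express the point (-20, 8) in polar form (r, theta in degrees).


r = sqrt((-20)^2 + 8^2) = 21.5407
theta = atan2(8, -20) = 158.1986 degrees

r = 21.5407, theta = 158.1986 degrees


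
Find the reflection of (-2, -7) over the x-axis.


Reflection across x-axis: (x, y) -> (x, -y)
(-2, -7) -> (-2, 7)

(-2, 7)


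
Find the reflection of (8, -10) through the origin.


Reflection through origin: (x, y) -> (-x, -y)
(8, -10) -> (-8, 10)

(-8, 10)


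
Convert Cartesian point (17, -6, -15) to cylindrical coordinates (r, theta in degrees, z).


r = sqrt(17^2 + (-6)^2) = 18.0278
theta = atan2(-6, 17) = 340.56 deg
z = -15

r = 18.0278, theta = 340.56 deg, z = -15


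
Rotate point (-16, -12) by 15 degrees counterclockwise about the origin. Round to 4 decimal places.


x' = -16*cos(15) - -12*sin(15) = -12.349
y' = -16*sin(15) + -12*cos(15) = -15.7322

(-12.349, -15.7322)


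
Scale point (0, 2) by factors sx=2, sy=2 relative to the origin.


Scaling: (x*sx, y*sy) = (0*2, 2*2) = (0, 4)

(0, 4)


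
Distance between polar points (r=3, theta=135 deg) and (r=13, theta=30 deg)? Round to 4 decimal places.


d = sqrt(r1^2 + r2^2 - 2*r1*r2*cos(t2-t1))
d = sqrt(3^2 + 13^2 - 2*3*13*cos(30-135)) = 14.0779

14.0779


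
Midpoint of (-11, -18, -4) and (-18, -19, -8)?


Midpoint = ((-11+-18)/2, (-18+-19)/2, (-4+-8)/2) = (-14.5, -18.5, -6)

(-14.5, -18.5, -6)


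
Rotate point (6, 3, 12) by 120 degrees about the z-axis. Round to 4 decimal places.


x' = 6*cos(120) - 3*sin(120) = -5.5981
y' = 6*sin(120) + 3*cos(120) = 3.6962
z' = 12

(-5.5981, 3.6962, 12)


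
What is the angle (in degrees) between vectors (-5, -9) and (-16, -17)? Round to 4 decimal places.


dot = -5*-16 + -9*-17 = 233
|u| = 10.2956, |v| = 23.3452
cos(angle) = 0.9694
angle = 14.2097 degrees

14.2097 degrees


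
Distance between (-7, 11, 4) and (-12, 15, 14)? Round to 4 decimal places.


d = sqrt((-12--7)^2 + (15-11)^2 + (14-4)^2) = 11.8743

11.8743


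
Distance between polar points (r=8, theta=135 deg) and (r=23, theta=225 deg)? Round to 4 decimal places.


d = sqrt(r1^2 + r2^2 - 2*r1*r2*cos(t2-t1))
d = sqrt(8^2 + 23^2 - 2*8*23*cos(225-135)) = 24.3516

24.3516


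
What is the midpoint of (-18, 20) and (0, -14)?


Midpoint = ((-18+0)/2, (20+-14)/2) = (-9, 3)

(-9, 3)


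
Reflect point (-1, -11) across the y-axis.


Reflection across y-axis: (x, y) -> (-x, y)
(-1, -11) -> (1, -11)

(1, -11)


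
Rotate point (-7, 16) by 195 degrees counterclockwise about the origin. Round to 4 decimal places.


x' = -7*cos(195) - 16*sin(195) = 10.9026
y' = -7*sin(195) + 16*cos(195) = -13.6431

(10.9026, -13.6431)


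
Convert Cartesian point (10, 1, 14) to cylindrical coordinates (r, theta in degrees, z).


r = sqrt(10^2 + 1^2) = 10.0499
theta = atan2(1, 10) = 5.7106 deg
z = 14

r = 10.0499, theta = 5.7106 deg, z = 14


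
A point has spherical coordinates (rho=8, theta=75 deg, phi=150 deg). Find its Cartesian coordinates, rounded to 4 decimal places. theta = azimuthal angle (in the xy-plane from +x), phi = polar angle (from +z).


x = 8 * sin(150) * cos(75) = 1.0353
y = 8 * sin(150) * sin(75) = 3.8637
z = 8 * cos(150) = -6.9282

(1.0353, 3.8637, -6.9282)


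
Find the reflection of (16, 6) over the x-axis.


Reflection across x-axis: (x, y) -> (x, -y)
(16, 6) -> (16, -6)

(16, -6)


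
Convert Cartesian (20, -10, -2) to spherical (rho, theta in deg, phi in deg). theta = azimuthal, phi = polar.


rho = sqrt(20^2 + (-10)^2 + (-2)^2) = 22.4499
theta = atan2(-10, 20) = 333.4349 deg
phi = acos(-2/22.4499) = 95.1111 deg

rho = 22.4499, theta = 333.4349 deg, phi = 95.1111 deg


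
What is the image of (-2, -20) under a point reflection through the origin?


Reflection through origin: (x, y) -> (-x, -y)
(-2, -20) -> (2, 20)

(2, 20)


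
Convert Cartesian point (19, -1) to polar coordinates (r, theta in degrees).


r = sqrt(19^2 + (-1)^2) = 19.0263
theta = atan2(-1, 19) = 356.9872 degrees

r = 19.0263, theta = 356.9872 degrees


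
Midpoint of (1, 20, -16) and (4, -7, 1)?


Midpoint = ((1+4)/2, (20+-7)/2, (-16+1)/2) = (2.5, 6.5, -7.5)

(2.5, 6.5, -7.5)


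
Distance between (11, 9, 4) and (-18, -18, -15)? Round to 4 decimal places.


d = sqrt((-18-11)^2 + (-18-9)^2 + (-15-4)^2) = 43.9431

43.9431


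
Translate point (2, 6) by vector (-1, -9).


Translation: (x+dx, y+dy) = (2+-1, 6+-9) = (1, -3)

(1, -3)


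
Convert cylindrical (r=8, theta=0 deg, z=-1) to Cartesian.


x = 8 * cos(0) = 8
y = 8 * sin(0) = 0
z = -1

(8, 0, -1)


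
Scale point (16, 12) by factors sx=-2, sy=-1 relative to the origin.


Scaling: (x*sx, y*sy) = (16*-2, 12*-1) = (-32, -12)

(-32, -12)


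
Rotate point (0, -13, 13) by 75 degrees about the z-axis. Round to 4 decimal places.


x' = 0*cos(75) - -13*sin(75) = 12.557
y' = 0*sin(75) + -13*cos(75) = -3.3646
z' = 13

(12.557, -3.3646, 13)


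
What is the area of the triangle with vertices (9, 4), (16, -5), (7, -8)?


Area = |x1(y2-y3) + x2(y3-y1) + x3(y1-y2)| / 2
= |9*(-5--8) + 16*(-8-4) + 7*(4--5)| / 2
= 51

51


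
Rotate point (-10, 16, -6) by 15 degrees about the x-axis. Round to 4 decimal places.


x' = -10
y' = 16*cos(15) - -6*sin(15) = 17.0077
z' = 16*sin(15) + -6*cos(15) = -1.6545

(-10, 17.0077, -1.6545)


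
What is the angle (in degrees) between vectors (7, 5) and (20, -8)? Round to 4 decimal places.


dot = 7*20 + 5*-8 = 100
|u| = 8.6023, |v| = 21.5407
cos(angle) = 0.5397
angle = 57.3391 degrees

57.3391 degrees


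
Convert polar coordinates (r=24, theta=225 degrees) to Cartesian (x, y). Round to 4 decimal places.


x = 24 * cos(225) = -16.9706
y = 24 * sin(225) = -16.9706

(-16.9706, -16.9706)


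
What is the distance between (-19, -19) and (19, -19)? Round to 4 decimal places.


d = sqrt((19--19)^2 + (-19--19)^2) = 38

38


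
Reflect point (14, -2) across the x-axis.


Reflection across x-axis: (x, y) -> (x, -y)
(14, -2) -> (14, 2)

(14, 2)


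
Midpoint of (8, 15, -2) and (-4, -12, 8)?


Midpoint = ((8+-4)/2, (15+-12)/2, (-2+8)/2) = (2, 1.5, 3)

(2, 1.5, 3)


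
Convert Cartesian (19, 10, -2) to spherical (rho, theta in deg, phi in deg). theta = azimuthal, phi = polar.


rho = sqrt(19^2 + 10^2 + (-2)^2) = 21.5639
theta = atan2(10, 19) = 27.7585 deg
phi = acos(-2/21.5639) = 95.3217 deg

rho = 21.5639, theta = 27.7585 deg, phi = 95.3217 deg


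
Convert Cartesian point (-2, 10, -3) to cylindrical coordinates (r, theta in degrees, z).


r = sqrt((-2)^2 + 10^2) = 10.198
theta = atan2(10, -2) = 101.3099 deg
z = -3

r = 10.198, theta = 101.3099 deg, z = -3


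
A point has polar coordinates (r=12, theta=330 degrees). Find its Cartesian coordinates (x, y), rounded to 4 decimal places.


x = 12 * cos(330) = 10.3923
y = 12 * sin(330) = -6

(10.3923, -6)


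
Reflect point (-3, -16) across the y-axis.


Reflection across y-axis: (x, y) -> (-x, y)
(-3, -16) -> (3, -16)

(3, -16)


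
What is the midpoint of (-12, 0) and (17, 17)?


Midpoint = ((-12+17)/2, (0+17)/2) = (2.5, 8.5)

(2.5, 8.5)


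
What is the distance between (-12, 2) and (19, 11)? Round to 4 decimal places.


d = sqrt((19--12)^2 + (11-2)^2) = 32.28

32.28


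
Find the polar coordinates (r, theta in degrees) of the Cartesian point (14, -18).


r = sqrt(14^2 + (-18)^2) = 22.8035
theta = atan2(-18, 14) = 307.875 degrees

r = 22.8035, theta = 307.875 degrees


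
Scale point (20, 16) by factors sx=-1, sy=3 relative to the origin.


Scaling: (x*sx, y*sy) = (20*-1, 16*3) = (-20, 48)

(-20, 48)


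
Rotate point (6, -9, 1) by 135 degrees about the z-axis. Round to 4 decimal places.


x' = 6*cos(135) - -9*sin(135) = 2.1213
y' = 6*sin(135) + -9*cos(135) = 10.6066
z' = 1

(2.1213, 10.6066, 1)


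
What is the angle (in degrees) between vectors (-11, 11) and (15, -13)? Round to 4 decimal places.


dot = -11*15 + 11*-13 = -308
|u| = 15.5563, |v| = 19.8494
cos(angle) = -0.9975
angle = 175.9144 degrees

175.9144 degrees


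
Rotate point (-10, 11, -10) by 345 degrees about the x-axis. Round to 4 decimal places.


x' = -10
y' = 11*cos(345) - -10*sin(345) = 8.037
z' = 11*sin(345) + -10*cos(345) = -12.5063

(-10, 8.037, -12.5063)


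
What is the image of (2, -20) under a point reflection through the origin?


Reflection through origin: (x, y) -> (-x, -y)
(2, -20) -> (-2, 20)

(-2, 20)


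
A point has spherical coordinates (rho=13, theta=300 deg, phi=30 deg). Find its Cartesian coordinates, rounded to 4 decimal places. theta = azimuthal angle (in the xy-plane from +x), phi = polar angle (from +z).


x = 13 * sin(30) * cos(300) = 3.25
y = 13 * sin(30) * sin(300) = -5.6292
z = 13 * cos(30) = 11.2583

(3.25, -5.6292, 11.2583)


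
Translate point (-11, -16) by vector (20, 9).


Translation: (x+dx, y+dy) = (-11+20, -16+9) = (9, -7)

(9, -7)


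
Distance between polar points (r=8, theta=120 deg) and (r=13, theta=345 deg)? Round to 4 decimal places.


d = sqrt(r1^2 + r2^2 - 2*r1*r2*cos(t2-t1))
d = sqrt(8^2 + 13^2 - 2*8*13*cos(345-120)) = 19.4956

19.4956


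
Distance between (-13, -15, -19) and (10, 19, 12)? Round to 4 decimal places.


d = sqrt((10--13)^2 + (19--15)^2 + (12--19)^2) = 51.4393

51.4393


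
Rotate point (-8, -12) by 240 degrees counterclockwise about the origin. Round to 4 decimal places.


x' = -8*cos(240) - -12*sin(240) = -6.3923
y' = -8*sin(240) + -12*cos(240) = 12.9282

(-6.3923, 12.9282)


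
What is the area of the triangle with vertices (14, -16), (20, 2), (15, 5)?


Area = |x1(y2-y3) + x2(y3-y1) + x3(y1-y2)| / 2
= |14*(2-5) + 20*(5--16) + 15*(-16-2)| / 2
= 54

54


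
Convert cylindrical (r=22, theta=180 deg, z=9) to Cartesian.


x = 22 * cos(180) = -22
y = 22 * sin(180) = 0
z = 9

(-22, 0, 9)


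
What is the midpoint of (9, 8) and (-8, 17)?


Midpoint = ((9+-8)/2, (8+17)/2) = (0.5, 12.5)

(0.5, 12.5)


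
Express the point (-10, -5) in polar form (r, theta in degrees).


r = sqrt((-10)^2 + (-5)^2) = 11.1803
theta = atan2(-5, -10) = 206.5651 degrees

r = 11.1803, theta = 206.5651 degrees


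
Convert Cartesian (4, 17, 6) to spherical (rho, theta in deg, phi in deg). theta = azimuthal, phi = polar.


rho = sqrt(4^2 + 17^2 + 6^2) = 18.4662
theta = atan2(17, 4) = 76.7595 deg
phi = acos(6/18.4662) = 71.0394 deg

rho = 18.4662, theta = 76.7595 deg, phi = 71.0394 deg


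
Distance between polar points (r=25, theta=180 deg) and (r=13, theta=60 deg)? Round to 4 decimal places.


d = sqrt(r1^2 + r2^2 - 2*r1*r2*cos(t2-t1))
d = sqrt(25^2 + 13^2 - 2*25*13*cos(60-180)) = 33.4515

33.4515


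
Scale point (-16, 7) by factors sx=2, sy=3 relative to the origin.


Scaling: (x*sx, y*sy) = (-16*2, 7*3) = (-32, 21)

(-32, 21)


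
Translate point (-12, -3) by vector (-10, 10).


Translation: (x+dx, y+dy) = (-12+-10, -3+10) = (-22, 7)

(-22, 7)
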